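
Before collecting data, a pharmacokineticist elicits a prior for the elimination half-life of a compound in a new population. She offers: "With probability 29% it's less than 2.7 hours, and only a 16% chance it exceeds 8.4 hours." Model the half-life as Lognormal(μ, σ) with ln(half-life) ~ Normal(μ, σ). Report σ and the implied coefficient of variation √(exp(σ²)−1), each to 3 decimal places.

σ ≈ 0.733, CV ≈ 0.844

If T ~ Lognormal(μ,σ) then ln T ~ Normal(μ,σ), so the p-quantile of ln T is μ + z_p·σ.
ln(2.7) = 0.9933 and ln(8.4) = 2.128; z_{0.29} = -0.5534, z_{0.84} = 0.9945.
σ = (2.128 − 0.9933)/(0.9945 − (-0.5534)) = 0.733.
μ = 0.9933 − (-0.5534)·0.733 = 1.399.
CV = √(exp(σ²)−1) = √(exp(0.5377)−1) = 0.844.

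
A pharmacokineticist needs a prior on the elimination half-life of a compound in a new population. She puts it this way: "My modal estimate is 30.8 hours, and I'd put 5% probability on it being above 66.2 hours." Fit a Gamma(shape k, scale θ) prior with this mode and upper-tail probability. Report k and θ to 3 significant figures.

k ≈ 5.71, θ ≈ 6.54

Gamma(k,θ) with k>1 has mode (k−1)θ, so θ = 30.8/(k−1).
Need P(X < 66.2) = 0.95 with θ tied to k this way. Start at k = 2, θ = 30.8: P(X<66.2) ≈ 0.633.
Too low — raise k to concentrate. Iterating converges to k ≈ 5.71.
Then θ = 30.8/(5.71−1) ≈ 6.54.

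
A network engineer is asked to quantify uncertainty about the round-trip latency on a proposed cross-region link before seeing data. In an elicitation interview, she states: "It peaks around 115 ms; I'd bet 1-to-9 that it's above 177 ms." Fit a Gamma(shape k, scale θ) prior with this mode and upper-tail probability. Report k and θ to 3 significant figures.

k ≈ 11, θ ≈ 11.4

Gamma(k,θ) with k>1 has mode (k−1)θ, so θ = 115/(k−1).
Need P(X < 177) = 0.9 with θ tied to k this way. Start at k = 2, θ = 115: P(X<177) ≈ 0.455.
Too low — raise k to concentrate. Iterating converges to k ≈ 11.
Then θ = 115/(11−1) ≈ 11.4.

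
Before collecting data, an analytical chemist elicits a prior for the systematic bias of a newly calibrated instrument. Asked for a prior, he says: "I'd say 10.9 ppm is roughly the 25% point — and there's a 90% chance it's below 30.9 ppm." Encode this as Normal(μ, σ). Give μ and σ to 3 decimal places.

μ = 17.796, σ = 10.225

The p-quantile of Normal(μ,σ) is μ + z_p·σ, with z_{0.25} = -0.6745 and z_{0.9} = 1.282.
Eliminate σ: μ = (z₂·x₁ − z₁·x₂)/(z₂ − z₁) = (1.282·10.9 − (-0.6745)·30.9)/1.956 = 17.796.
Then σ = (x₂ − x₁)/(z₂ − z₁) = (30.9 − 10.9)/1.956 = 10.225.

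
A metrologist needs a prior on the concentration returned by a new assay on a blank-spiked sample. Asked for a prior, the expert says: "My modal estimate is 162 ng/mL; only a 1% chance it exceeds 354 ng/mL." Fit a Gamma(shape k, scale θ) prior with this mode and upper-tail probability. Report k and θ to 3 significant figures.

k ≈ 8.9, θ ≈ 20.5

Gamma(k,θ) with k>1 has mode (k−1)θ, so θ = 162/(k−1).
Need P(X < 354) = 0.99 with θ tied to k this way. Start at k = 2, θ = 162: P(X<354) ≈ 0.642.
Too low — raise k to concentrate. Iterating converges to k ≈ 8.9.
Then θ = 162/(8.9−1) ≈ 20.5.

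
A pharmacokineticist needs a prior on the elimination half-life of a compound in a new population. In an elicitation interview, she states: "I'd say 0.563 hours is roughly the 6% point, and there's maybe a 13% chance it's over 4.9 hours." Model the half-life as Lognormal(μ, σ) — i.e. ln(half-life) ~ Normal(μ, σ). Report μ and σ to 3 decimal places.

μ ≈ 0.680, σ ≈ 0.807

If T ~ Lognormal(μ,σ) then ln T ~ Normal(μ,σ), so the p-quantile of ln T is μ + z_p·σ.
ln(0.563) = -0.5745 and ln(4.9) = 1.589; z_{0.06} = -1.555, z_{0.87} = 1.126.
σ = (1.589 − -0.5745)/(1.126 − (-1.555)) = 0.807.
μ = -0.5745 − (-1.555)·0.807 = 0.680.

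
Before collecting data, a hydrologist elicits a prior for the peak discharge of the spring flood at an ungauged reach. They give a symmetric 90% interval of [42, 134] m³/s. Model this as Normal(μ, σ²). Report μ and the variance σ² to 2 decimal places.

A symmetric 90% interval runs μ ± z·σ with z = 1.645.
Half-width = 46, so σ = 46/1.645 = 27.966 and σ² = 782.10.
μ is the interval midpoint, 88.00.

μ = 88.00, σ² = 782.10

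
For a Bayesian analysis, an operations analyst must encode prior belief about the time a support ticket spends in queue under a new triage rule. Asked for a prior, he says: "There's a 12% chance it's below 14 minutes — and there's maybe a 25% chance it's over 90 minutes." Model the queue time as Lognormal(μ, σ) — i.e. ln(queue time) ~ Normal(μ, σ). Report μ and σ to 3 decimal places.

μ ≈ 3.821, σ ≈ 1.006

If T ~ Lognormal(μ,σ) then ln T ~ Normal(μ,σ), so the p-quantile of ln T is μ + z_p·σ.
ln(14) = 2.639 and ln(90) = 4.5; z_{0.12} = -1.175, z_{0.75} = 0.6745.
σ = (4.5 − 2.639)/(0.6745 − (-1.175)) = 1.006.
μ = 2.639 − (-1.175)·1.006 = 3.821.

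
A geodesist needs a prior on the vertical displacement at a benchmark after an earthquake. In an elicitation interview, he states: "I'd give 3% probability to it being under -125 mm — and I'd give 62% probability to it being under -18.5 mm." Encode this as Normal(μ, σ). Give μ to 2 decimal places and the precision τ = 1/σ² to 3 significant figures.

The p-quantile of Normal(μ,σ) is μ + z_p·σ, with z_{0.03} = -1.881 and z_{0.62} = 0.3055.
Eliminate σ: μ = (z₂·x₁ − z₁·x₂)/(z₂ − z₁) = (0.3055·-125 − (-1.881)·-18.5)/2.186 = -33.38.
Then σ = (x₂ − x₁)/(z₂ − z₁) = (-18.5 − -125)/2.186 = 48.71.
Precision τ = 1/σ² = 1/48.71² = 0.000421.

μ = -33.38, τ = 0.000421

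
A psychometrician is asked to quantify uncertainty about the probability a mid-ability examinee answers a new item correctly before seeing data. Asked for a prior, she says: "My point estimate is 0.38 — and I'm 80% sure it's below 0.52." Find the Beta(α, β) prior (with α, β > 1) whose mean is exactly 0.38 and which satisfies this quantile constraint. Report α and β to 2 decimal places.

α ≈ 3.14, β ≈ 5.13

With mean 0.38 fixed, write α = 0.38s, β = 0.62s where s = α+β.
Need P(θ < 0.52) = 0.8 under Beta(0.38s, 0.62s). Normal approximation: (q−m)/√(m(1−m)/s) ≈ z_{0.8} = 0.842, so s ≈ 0.38·0.62·(0.842)²/(0.52−0.38)² = 8.5.
At s = 8.5: P(θ<0.52) ≈ 0.803. Adjusting to match 0.8 gives s ≈ 8.27.
So α = 0.38·8.27 ≈ 3.14, β = 0.62·8.27 ≈ 5.13.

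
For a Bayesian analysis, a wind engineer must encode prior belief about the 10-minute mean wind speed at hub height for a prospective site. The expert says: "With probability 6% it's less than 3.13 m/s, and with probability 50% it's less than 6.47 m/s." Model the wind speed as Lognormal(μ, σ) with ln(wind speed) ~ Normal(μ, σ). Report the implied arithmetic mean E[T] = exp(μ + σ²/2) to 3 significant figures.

E[T] ≈ 7.22 m/s

If T ~ Lognormal(μ,σ) then ln T ~ Normal(μ,σ), so the p-quantile of ln T is μ + z_p·σ.
ln(3.13) = 1.141 and ln(6.47) = 1.867; z_{0.06} = -1.555, z_{0.5} = 0.
σ = (1.867 − 1.141)/(0 − (-1.555)) = 0.467.
μ = 1.141 − (-1.555)·0.467 = 1.867.
E[T] = exp(μ + σ²/2) = exp(1.867 + 0.1091) = 7.22 m/s.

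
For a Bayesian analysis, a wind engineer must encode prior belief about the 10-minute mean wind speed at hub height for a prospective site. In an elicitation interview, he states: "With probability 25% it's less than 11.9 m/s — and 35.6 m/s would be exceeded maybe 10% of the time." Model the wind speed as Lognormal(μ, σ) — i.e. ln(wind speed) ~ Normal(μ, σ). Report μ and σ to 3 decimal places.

If T ~ Lognormal(μ,σ) then ln T ~ Normal(μ,σ), so the p-quantile of ln T is μ + z_p·σ.
ln(11.9) = 2.477 and ln(35.6) = 3.572; z_{0.25} = -0.6745, z_{0.9} = 1.282.
σ = (3.572 − 2.477)/(1.282 − (-0.6745)) = 0.560.
μ = 2.477 − (-0.6745)·0.560 = 2.854.

μ ≈ 2.854, σ ≈ 0.560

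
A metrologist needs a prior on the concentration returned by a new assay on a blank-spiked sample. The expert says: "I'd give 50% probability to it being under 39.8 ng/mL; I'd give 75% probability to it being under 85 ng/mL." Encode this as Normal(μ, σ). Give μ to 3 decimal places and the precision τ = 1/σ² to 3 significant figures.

For Normal(μ,σ), the p-quantile is μ + z_p·σ. Here z_{0.5} = 0, z_{0.75} = 0.6745.
So 39.8 = μ + 0σ and 85 = μ + 0.6745σ.
Subtracting: σ = (85 − 39.8)/(0.6745 − (0)) = 67.014.
Then μ = 39.8 − (0)·67.014 = 39.800.
Precision τ = 1/σ² = 1/67.01² = 0.000223.

μ = 39.800, τ = 0.000223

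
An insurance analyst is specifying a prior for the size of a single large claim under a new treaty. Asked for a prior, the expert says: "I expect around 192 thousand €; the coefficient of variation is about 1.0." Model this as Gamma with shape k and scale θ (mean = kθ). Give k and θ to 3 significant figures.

For Gamma(k, scale θ): mean = kθ, variance = kθ², so CV = 1/√k.
CV = 1.0, hence k = 1/CV² = 1.
Then θ = mean/k = 192/1 = 192.

k ≈ 1, θ ≈ 192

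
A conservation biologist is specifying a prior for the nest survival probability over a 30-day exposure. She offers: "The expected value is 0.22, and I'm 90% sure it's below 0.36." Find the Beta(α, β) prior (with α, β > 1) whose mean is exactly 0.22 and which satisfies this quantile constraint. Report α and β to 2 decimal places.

α ≈ 3.38, β ≈ 11.99

With mean 0.22 fixed, write α = 0.22s, β = 0.78s where s = α+β.
Need P(θ < 0.36) = 0.9 under Beta(0.22s, 0.78s). Normal approximation: (q−m)/√(m(1−m)/s) ≈ z_{0.9} = 1.28, so s ≈ 0.22·0.78·(1.28)²/(0.36−0.22)² = 14.4.
At s = 14.4: P(θ<0.36) ≈ 0.894. Adjusting to match 0.9 gives s ≈ 15.37.
So α = 0.22·15.37 ≈ 3.38, β = 0.78·15.37 ≈ 11.99.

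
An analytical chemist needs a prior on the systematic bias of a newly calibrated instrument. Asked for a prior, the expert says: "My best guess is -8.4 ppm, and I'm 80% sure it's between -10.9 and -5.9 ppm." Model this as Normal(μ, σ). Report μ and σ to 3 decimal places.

μ = -8.400, σ = 1.951

A symmetric 80% interval runs μ ± z·σ with z = 1.282.
Half-width = 2.5, so σ = 2.5/1.282 = 1.951.
μ is the stated best guess, -8.400.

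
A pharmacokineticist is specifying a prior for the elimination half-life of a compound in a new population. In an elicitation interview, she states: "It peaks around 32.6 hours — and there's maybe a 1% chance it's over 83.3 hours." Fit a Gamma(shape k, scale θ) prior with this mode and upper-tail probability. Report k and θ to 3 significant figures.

k ≈ 6.31, θ ≈ 6.14

Gamma(k,θ) with k>1 has mode (k−1)θ, so θ = 32.6/(k−1).
Need P(X < 83.3) = 0.99 with θ tied to k this way. Start at k = 2, θ = 32.6: P(X<83.3) ≈ 0.724.
Too low — raise k to concentrate. Iterating converges to k ≈ 6.31.
Then θ = 32.6/(6.31−1) ≈ 6.14.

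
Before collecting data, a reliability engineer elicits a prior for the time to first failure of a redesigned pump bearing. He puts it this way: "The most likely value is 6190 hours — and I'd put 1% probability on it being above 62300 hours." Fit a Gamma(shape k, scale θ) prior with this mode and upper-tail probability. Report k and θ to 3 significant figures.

k ≈ 1.58, θ ≈ 10700

Gamma(k,θ) with k>1 has mode (k−1)θ, so θ = 6190/(k−1).
Need P(X < 62300) = 0.99 with θ tied to k this way. Start at k = 2, θ = 6190: P(X<62300) ≈ 1.000.
Too high — lower k to spread out. Iterating converges to k ≈ 1.58.
Then θ = 6190/(1.58−1) ≈ 10700.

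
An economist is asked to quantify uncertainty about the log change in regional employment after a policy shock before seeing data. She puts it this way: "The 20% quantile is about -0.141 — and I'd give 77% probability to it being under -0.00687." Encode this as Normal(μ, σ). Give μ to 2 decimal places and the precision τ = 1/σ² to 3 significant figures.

μ = -0.07, τ = 139

The p-quantile of Normal(μ,σ) is μ + z_p·σ, with z_{0.2} = -0.8416 and z_{0.77} = 0.7388.
Eliminate σ: μ = (z₂·x₁ − z₁·x₂)/(z₂ − z₁) = (0.7388·-0.141 − (-0.8416)·-0.00687)/1.58 = -0.07.
Then σ = (x₂ − x₁)/(z₂ − z₁) = (-0.00687 − -0.141)/1.58 = 0.08.
Precision τ = 1/σ² = 1/0.08487² = 139.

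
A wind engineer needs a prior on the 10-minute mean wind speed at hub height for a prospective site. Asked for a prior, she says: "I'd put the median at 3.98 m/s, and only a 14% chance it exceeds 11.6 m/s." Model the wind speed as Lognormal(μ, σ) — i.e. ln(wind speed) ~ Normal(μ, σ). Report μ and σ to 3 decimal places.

If T ~ Lognormal(μ,σ) then ln T ~ Normal(μ,σ), so the p-quantile of ln T is μ + z_p·σ.
ln(3.98) = 1.381 and ln(11.6) = 2.451; z_{0.5} = 0, z_{0.86} = 1.08.
σ = (2.451 − 1.381)/(1.08 − (0)) = 0.990.
μ = 1.381 − (0)·0.990 = 1.381.

μ ≈ 1.381, σ ≈ 0.990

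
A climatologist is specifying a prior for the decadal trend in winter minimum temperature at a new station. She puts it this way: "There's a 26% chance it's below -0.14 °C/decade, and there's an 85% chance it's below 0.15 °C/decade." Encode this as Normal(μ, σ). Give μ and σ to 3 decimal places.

For Normal(μ,σ), the p-quantile is μ + z_p·σ. Here z_{0.26} = -0.6433, z_{0.85} = 1.036.
So -0.14 = μ − 0.6433σ and 0.15 = μ + 1.036σ.
Subtracting: σ = (0.15 − -0.14)/(1.036 − (-0.6433)) = 0.173.
Then μ = -0.14 − (-0.6433)·0.173 = -0.029.

μ = -0.029, σ = 0.173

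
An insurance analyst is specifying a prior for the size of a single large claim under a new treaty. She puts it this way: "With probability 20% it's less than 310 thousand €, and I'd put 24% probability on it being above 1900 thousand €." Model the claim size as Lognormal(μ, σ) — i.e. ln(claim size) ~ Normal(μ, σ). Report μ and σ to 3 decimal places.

μ ≈ 6.722, σ ≈ 1.171

If T ~ Lognormal(μ,σ) then ln T ~ Normal(μ,σ), so the p-quantile of ln T is μ + z_p·σ.
ln(310) = 5.737 and ln(1900) = 7.55; z_{0.2} = -0.8416, z_{0.76} = 0.7063.
σ = (7.55 − 5.737)/(0.7063 − (-0.8416)) = 1.171.
μ = 5.737 − (-0.8416)·1.171 = 6.722.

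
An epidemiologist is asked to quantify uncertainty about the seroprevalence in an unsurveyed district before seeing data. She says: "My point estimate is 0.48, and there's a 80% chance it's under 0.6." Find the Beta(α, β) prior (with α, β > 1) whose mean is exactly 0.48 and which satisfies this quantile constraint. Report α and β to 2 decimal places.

α ≈ 5.93, β ≈ 6.42

With mean 0.48 fixed, write α = 0.48s, β = 0.52s where s = α+β.
Need P(θ < 0.6) = 0.8 under Beta(0.48s, 0.52s). Normal approximation: (q−m)/√(m(1−m)/s) ≈ z_{0.8} = 0.842, so s ≈ 0.48·0.52·(0.842)²/(0.6−0.48)² = 12.3.
At s = 12.3: P(θ<0.6) ≈ 0.799. Adjusting to match 0.8 gives s ≈ 12.35.
So α = 0.48·12.35 ≈ 5.93, β = 0.52·12.35 ≈ 6.42.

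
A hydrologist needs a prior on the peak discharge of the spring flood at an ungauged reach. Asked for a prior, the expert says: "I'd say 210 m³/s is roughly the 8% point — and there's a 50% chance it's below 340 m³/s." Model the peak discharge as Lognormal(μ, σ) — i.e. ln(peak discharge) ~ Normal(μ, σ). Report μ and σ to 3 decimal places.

If T ~ Lognormal(μ,σ) then ln T ~ Normal(μ,σ), so the p-quantile of ln T is μ + z_p·σ.
ln(210) = 5.347 and ln(340) = 5.829; z_{0.08} = -1.405, z_{0.5} = 0.
σ = (5.829 − 5.347)/(0 − (-1.405)) = 0.343.
μ = 5.347 − (-1.405)·0.343 = 5.829.

μ ≈ 5.829, σ ≈ 0.343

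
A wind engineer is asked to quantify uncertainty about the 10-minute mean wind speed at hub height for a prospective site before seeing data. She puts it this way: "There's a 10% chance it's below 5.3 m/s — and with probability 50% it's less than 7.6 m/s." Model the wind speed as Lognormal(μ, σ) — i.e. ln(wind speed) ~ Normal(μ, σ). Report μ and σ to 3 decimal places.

μ ≈ 2.028, σ ≈ 0.281

If T ~ Lognormal(μ,σ) then ln T ~ Normal(μ,σ), so the p-quantile of ln T is μ + z_p·σ.
ln(5.3) = 1.668 and ln(7.6) = 2.028; z_{0.1} = -1.282, z_{0.5} = 0.
σ = (2.028 − 1.668)/(0 − (-1.282)) = 0.281.
μ = 1.668 − (-1.282)·0.281 = 2.028.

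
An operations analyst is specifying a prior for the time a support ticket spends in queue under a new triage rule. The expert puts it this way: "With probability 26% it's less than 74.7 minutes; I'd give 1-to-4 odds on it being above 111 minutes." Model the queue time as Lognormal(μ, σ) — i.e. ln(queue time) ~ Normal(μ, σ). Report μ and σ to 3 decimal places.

μ ≈ 4.485, σ ≈ 0.267

If T ~ Lognormal(μ,σ) then ln T ~ Normal(μ,σ), so the p-quantile of ln T is μ + z_p·σ.
ln(74.7) = 4.313 and ln(111) = 4.71; z_{0.26} = -0.6433, z_{0.8} = 0.8416.
σ = (4.71 − 4.313)/(0.8416 − (-0.6433)) = 0.267.
μ = 4.313 − (-0.6433)·0.267 = 4.485.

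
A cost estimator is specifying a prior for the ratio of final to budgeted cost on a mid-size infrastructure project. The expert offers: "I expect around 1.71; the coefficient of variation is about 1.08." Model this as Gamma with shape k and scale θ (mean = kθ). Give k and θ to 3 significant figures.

For Gamma(k, scale θ): mean = kθ, variance = kθ², so CV = 1/√k.
CV = 1.08, hence k = 1/CV² = 0.857.
Then θ = mean/k = 1.71/0.857 = 1.99.

k ≈ 0.857, θ ≈ 1.99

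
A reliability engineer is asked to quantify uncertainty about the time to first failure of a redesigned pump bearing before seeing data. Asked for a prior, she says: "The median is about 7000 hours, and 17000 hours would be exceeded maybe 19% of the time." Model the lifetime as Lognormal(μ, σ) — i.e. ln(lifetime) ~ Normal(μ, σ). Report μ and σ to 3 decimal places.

If T ~ Lognormal(μ,σ) then ln T ~ Normal(μ,σ), so the p-quantile of ln T is μ + z_p·σ.
ln(7000) = 8.854 and ln(17000) = 9.741; z_{0.5} = 0, z_{0.81} = 0.8779.
σ = (9.741 − 8.854)/(0.8779 − (0)) = 1.011.
μ = 8.854 − (0)·1.011 = 8.854.

μ ≈ 8.854, σ ≈ 1.011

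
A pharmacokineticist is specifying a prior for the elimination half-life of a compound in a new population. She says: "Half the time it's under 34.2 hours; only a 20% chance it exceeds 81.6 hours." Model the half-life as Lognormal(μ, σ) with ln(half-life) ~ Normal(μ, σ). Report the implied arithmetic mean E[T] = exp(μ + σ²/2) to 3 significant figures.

If T ~ Lognormal(μ,σ) then ln T ~ Normal(μ,σ), so the p-quantile of ln T is μ + z_p·σ.
ln(34.2) = 3.532 and ln(81.6) = 4.402; z_{0.5} = 0, z_{0.8} = 0.8416.
σ = (4.402 − 3.532)/(0.8416 − (0)) = 1.033.
μ = 3.532 − (0)·1.033 = 3.532.
E[T] = exp(μ + σ²/2) = exp(3.532 + 0.5338) = 58.3 hours.

E[T] ≈ 58.3 hours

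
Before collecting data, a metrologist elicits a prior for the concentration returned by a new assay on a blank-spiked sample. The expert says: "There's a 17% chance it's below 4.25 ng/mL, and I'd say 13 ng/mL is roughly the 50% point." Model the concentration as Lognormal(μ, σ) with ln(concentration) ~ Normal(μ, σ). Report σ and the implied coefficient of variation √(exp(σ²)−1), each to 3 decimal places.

σ ≈ 1.172, CV ≈ 1.717

If T ~ Lognormal(μ,σ) then ln T ~ Normal(μ,σ), so the p-quantile of ln T is μ + z_p·σ.
ln(4.25) = 1.447 and ln(13) = 2.565; z_{0.17} = -0.9542, z_{0.5} = 0.
σ = (2.565 − 1.447)/(0 − (-0.9542)) = 1.172.
μ = 1.447 − (-0.9542)·1.172 = 2.565.
CV = √(exp(σ²)−1) = √(exp(1.3730)−1) = 1.717.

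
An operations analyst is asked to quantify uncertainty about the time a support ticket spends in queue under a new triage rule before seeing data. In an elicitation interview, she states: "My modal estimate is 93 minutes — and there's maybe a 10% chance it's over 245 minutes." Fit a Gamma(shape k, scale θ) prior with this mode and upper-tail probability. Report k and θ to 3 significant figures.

k ≈ 3.04, θ ≈ 45.5

Gamma(k,θ) with k>1 has mode (k−1)θ, so θ = 93/(k−1).
Need P(X < 245) = 0.9 with θ tied to k this way. Start at k = 2, θ = 93: P(X<245) ≈ 0.739.
Too low — raise k to concentrate. Iterating converges to k ≈ 3.04.
Then θ = 93/(3.04−1) ≈ 45.5.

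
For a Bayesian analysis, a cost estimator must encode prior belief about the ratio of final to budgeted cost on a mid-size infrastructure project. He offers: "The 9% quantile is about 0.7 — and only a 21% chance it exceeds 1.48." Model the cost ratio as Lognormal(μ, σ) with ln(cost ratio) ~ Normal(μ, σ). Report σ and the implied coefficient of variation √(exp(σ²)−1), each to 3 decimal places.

If T ~ Lognormal(μ,σ) then ln T ~ Normal(μ,σ), so the p-quantile of ln T is μ + z_p·σ.
ln(0.7) = -0.3567 and ln(1.48) = 0.392; z_{0.09} = -1.341, z_{0.79} = 0.8064.
σ = (0.392 − -0.3567)/(0.8064 − (-1.341)) = 0.349.
μ = -0.3567 − (-1.341)·0.349 = 0.111.
CV = √(exp(σ²)−1) = √(exp(0.1216)−1) = 0.360.

σ ≈ 0.349, CV ≈ 0.360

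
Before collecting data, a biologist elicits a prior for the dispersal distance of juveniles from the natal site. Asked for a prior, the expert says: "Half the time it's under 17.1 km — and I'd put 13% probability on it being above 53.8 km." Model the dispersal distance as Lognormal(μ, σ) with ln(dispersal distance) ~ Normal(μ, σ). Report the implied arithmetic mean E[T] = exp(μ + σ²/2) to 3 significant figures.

E[T] ≈ 28.7 km

If T ~ Lognormal(μ,σ) then ln T ~ Normal(μ,σ), so the p-quantile of ln T is μ + z_p·σ.
ln(17.1) = 2.839 and ln(53.8) = 3.985; z_{0.5} = 0, z_{0.87} = 1.126.
σ = (3.985 − 2.839)/(1.126 − (0)) = 1.018.
μ = 2.839 − (0)·1.018 = 2.839.
E[T] = exp(μ + σ²/2) = exp(2.839 + 0.5177) = 28.7 km.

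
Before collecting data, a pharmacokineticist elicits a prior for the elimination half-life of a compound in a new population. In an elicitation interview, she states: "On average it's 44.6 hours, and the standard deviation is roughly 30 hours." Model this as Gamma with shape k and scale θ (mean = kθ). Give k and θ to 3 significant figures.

For Gamma(k, scale θ): mean = kθ, variance = kθ², so CV = 1/√k.
CV = SD/mean = 30/44.6 = 0.6726, hence k = 1/CV² = 2.21.
Then θ = mean/k = 44.6/2.21 = 20.2.

k ≈ 2.21, θ ≈ 20.2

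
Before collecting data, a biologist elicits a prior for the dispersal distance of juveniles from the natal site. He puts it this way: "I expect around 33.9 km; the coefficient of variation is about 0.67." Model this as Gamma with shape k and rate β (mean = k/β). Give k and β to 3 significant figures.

k ≈ 2.23, β ≈ 0.0657

For Gamma(k, rate β): mean = k/β, variance = k/β², so CV = 1/√k.
CV = 0.67, hence k = 1/CV² = 2.23.
Then β = k/mean = 2.23/33.9 = 0.0657.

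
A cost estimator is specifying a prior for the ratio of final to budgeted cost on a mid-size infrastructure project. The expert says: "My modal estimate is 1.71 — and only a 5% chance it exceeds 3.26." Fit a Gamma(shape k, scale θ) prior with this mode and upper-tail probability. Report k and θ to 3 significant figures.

k ≈ 7.68, θ ≈ 0.256

Gamma(k,θ) with k>1 has mode (k−1)θ, so θ = 1.71/(k−1).
Need P(X < 3.26) = 0.95 with θ tied to k this way. Start at k = 2, θ = 1.71: P(X<3.26) ≈ 0.568.
Too low — raise k to concentrate. Iterating converges to k ≈ 7.68.
Then θ = 1.71/(7.68−1) ≈ 0.256.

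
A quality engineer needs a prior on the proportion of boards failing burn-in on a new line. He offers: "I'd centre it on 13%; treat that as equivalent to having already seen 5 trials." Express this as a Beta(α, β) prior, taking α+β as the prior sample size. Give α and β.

α = 0.65, β = 4.35

Under the effective-sample-size interpretation, Beta(α, β) has prior mean α/(α+β) and prior sample size α+β.
So α+β = 5 and α/(α+β) = 0.13, giving α = 0.13·5 = 0.65 and β = 5 − 0.65 = 4.35.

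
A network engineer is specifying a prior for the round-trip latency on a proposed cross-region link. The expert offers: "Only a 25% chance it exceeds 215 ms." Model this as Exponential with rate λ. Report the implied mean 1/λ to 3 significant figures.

P(T > 215.0) = e^(−λ·215.0) = 0.25, so λ = −ln(0.25)/215.0 = 0.00645.
Mean = 1/λ = 155 ms.

mean ≈ 155 ms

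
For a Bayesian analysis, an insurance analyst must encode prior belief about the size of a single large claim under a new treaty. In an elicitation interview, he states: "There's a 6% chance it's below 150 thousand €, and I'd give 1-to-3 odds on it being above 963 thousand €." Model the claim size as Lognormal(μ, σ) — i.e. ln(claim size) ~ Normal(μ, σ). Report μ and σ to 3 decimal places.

If T ~ Lognormal(μ,σ) then ln T ~ Normal(μ,σ), so the p-quantile of ln T is μ + z_p·σ.
ln(150) = 5.011 and ln(963) = 6.87; z_{0.06} = -1.555, z_{0.75} = 0.6745.
σ = (6.87 − 5.011)/(0.6745 − (-1.555)) = 0.834.
μ = 5.011 − (-1.555)·0.834 = 6.307.

μ ≈ 6.307, σ ≈ 0.834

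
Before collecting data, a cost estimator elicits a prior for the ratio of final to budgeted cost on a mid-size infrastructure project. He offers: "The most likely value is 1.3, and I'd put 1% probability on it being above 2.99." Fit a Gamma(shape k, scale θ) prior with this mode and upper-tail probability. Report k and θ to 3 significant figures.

Gamma(k,θ) with k>1 has mode (k−1)θ, so θ = 1.3/(k−1).
Need P(X < 2.99) = 0.99 with θ tied to k this way. Start at k = 2, θ = 1.3: P(X<2.99) ≈ 0.669.
Too low — raise k to concentrate. Iterating converges to k ≈ 7.89.
Then θ = 1.3/(7.89−1) ≈ 0.189.

k ≈ 7.89, θ ≈ 0.189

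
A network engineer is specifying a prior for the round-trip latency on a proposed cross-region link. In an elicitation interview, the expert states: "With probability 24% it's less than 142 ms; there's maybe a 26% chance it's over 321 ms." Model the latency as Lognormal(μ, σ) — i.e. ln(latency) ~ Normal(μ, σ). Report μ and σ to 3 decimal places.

μ ≈ 5.383, σ ≈ 0.604

If T ~ Lognormal(μ,σ) then ln T ~ Normal(μ,σ), so the p-quantile of ln T is μ + z_p·σ.
ln(142) = 4.956 and ln(321) = 5.771; z_{0.24} = -0.7063, z_{0.74} = 0.6433.
σ = (5.771 − 4.956)/(0.6433 − (-0.7063)) = 0.604.
μ = 4.956 − (-0.7063)·0.604 = 5.383.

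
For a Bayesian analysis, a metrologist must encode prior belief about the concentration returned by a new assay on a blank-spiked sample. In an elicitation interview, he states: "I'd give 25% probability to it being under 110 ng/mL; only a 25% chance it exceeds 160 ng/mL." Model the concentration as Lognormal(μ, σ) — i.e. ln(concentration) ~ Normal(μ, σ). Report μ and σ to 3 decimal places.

If T ~ Lognormal(μ,σ) then ln T ~ Normal(μ,σ), so the p-quantile of ln T is μ + z_p·σ.
ln(110) = 4.7 and ln(160) = 5.075; z_{0.25} = -0.6745, z_{0.75} = 0.6745.
σ = (5.075 − 4.7)/(0.6745 − (-0.6745)) = 0.278.
μ = 4.7 − (-0.6745)·0.278 = 4.888.

μ ≈ 4.888, σ ≈ 0.278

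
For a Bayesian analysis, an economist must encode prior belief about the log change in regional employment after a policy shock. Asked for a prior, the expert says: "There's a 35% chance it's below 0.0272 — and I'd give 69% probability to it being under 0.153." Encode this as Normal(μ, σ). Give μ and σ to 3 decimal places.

μ = 0.082, σ = 0.143

For Normal(μ,σ), the p-quantile is μ + z_p·σ. Here z_{0.35} = -0.3853, z_{0.69} = 0.4959.
So 0.0272 = μ − 0.3853σ and 0.153 = μ + 0.4959σ.
Subtracting: σ = (0.153 − 0.0272)/(0.4959 − (-0.3853)) = 0.143.
Then μ = 0.0272 − (-0.3853)·0.143 = 0.082.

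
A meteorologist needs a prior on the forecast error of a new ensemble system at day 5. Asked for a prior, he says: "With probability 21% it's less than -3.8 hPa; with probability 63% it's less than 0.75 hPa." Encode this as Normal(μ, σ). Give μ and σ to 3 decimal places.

The p-quantile of Normal(μ,σ) is μ + z_p·σ, with z_{0.21} = -0.8064 and z_{0.63} = 0.3319.
Eliminate σ: μ = (z₂·x₁ − z₁·x₂)/(z₂ − z₁) = (0.3319·-3.8 − (-0.8064)·0.75)/1.138 = -0.577.
Then σ = (x₂ − x₁)/(z₂ − z₁) = (0.75 − -3.8)/1.138 = 3.997.

μ = -0.577, σ = 3.997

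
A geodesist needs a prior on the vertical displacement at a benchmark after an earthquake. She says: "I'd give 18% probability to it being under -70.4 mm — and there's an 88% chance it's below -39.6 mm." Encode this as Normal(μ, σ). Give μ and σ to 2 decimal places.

The p-quantile of Normal(μ,σ) is μ + z_p·σ, with z_{0.18} = -0.9154 and z_{0.88} = 1.175.
Eliminate σ: μ = (z₂·x₁ − z₁·x₂)/(z₂ − z₁) = (1.175·-70.4 − (-0.9154)·-39.6)/2.09 = -56.91.
Then σ = (x₂ − x₁)/(z₂ − z₁) = (-39.6 − -70.4)/2.09 = 14.73.

μ = -56.91, σ = 14.73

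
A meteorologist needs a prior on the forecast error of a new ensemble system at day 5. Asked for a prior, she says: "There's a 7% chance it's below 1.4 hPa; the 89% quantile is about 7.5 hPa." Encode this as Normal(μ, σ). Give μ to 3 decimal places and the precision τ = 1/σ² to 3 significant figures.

μ = 4.731, τ = 0.196

For Normal(μ,σ), the p-quantile is μ + z_p·σ. Here z_{0.07} = -1.476, z_{0.89} = 1.227.
So 1.4 = μ − 1.476σ and 7.5 = μ + 1.227σ.
Subtracting: σ = (7.5 − 1.4)/(1.227 − (-1.476)) = 2.257.
Then μ = 1.4 − (-1.476)·2.257 = 4.731.
Precision τ = 1/σ² = 1/2.257² = 0.196.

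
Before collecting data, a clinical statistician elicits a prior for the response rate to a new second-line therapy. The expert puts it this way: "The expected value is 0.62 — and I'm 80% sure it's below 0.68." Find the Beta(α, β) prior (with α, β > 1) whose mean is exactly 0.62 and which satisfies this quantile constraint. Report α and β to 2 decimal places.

α ≈ 29.24, β ≈ 17.92

With mean 0.62 fixed, write α = 0.62s, β = 0.38s where s = α+β.
Need P(θ < 0.68) = 0.8 under Beta(0.62s, 0.38s). Normal approximation: (q−m)/√(m(1−m)/s) ≈ z_{0.8} = 0.842, so s ≈ 0.62·0.38·(0.842)²/(0.68−0.62)² = 46.4.
At s = 46.4: P(θ<0.68) ≈ 0.798. Adjusting to match 0.8 gives s ≈ 47.16.
So α = 0.62·47.16 ≈ 29.24, β = 0.38·47.16 ≈ 17.92.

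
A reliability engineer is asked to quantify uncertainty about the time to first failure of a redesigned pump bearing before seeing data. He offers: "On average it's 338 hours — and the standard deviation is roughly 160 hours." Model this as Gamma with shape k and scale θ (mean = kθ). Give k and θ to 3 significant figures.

k ≈ 4.46, θ ≈ 75.7

For Gamma(k, scale θ): mean = kθ, variance = kθ², so CV = 1/√k.
CV = SD/mean = 160/338 = 0.4734, hence k = 1/CV² = 4.46.
Then θ = mean/k = 338/4.46 = 75.7.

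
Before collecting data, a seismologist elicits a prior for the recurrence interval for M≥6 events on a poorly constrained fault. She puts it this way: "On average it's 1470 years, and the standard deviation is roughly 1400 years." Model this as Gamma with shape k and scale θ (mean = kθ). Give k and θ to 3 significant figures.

k ≈ 1.1, θ ≈ 1330

For Gamma(k, scale θ): mean = kθ, variance = kθ², so CV = 1/√k.
CV = SD/mean = 1400/1470 = 0.9524, hence k = 1/CV² = 1.1.
Then θ = mean/k = 1470/1.1 = 1330.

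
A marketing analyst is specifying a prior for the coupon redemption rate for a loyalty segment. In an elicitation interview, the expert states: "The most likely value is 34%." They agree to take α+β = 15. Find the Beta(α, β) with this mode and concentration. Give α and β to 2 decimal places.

For α,β > 1 the Beta mode is (α−1)/(α+β−2). With α+β = 15, the mode is (α−1)/13.
Set (α−1)/13 = 0.34 → α = 1 + 0.34·13 = 5.42.
β = 15 − α = 9.58.

α = 5.42, β = 9.58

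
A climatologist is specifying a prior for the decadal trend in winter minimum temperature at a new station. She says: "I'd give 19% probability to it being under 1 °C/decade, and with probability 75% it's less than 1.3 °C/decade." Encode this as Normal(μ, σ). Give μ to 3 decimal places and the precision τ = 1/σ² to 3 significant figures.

The p-quantile of Normal(μ,σ) is μ + z_p·σ, with z_{0.19} = -0.8779 and z_{0.75} = 0.6745.
Eliminate σ: μ = (z₂·x₁ − z₁·x₂)/(z₂ − z₁) = (0.6745·1 − (-0.8779)·1.3)/1.552 = 1.170.
Then σ = (x₂ − x₁)/(z₂ − z₁) = (1.3 − 1)/1.552 = 0.193.
Precision τ = 1/σ² = 1/0.1933² = 26.8.

μ = 1.170, τ = 26.8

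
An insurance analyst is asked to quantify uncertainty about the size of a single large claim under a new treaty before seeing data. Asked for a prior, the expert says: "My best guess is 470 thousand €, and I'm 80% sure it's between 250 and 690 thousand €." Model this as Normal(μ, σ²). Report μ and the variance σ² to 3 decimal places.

A symmetric 80% interval runs μ ± z·σ with z = 1.282.
Half-width = 220, so σ = 220/1.282 = 171.6669 and σ² = 29469.529.
μ is the stated best guess, 470.000.

μ = 470.000, σ² = 29469.529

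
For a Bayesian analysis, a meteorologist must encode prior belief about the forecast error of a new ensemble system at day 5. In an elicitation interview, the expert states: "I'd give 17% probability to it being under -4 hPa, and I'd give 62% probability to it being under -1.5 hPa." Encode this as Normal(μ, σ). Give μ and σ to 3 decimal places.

The p-quantile of Normal(μ,σ) is μ + z_p·σ, with z_{0.17} = -0.9542 and z_{0.62} = 0.3055.
Eliminate σ: μ = (z₂·x₁ − z₁·x₂)/(z₂ − z₁) = (0.3055·-4 − (-0.9542)·-1.5)/1.26 = -2.106.
Then σ = (x₂ − x₁)/(z₂ − z₁) = (-1.5 − -4)/1.26 = 1.985.

μ = -2.106, σ = 1.985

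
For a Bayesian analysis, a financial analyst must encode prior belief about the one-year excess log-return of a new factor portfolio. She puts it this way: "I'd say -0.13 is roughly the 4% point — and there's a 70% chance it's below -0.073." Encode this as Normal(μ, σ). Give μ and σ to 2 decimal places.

μ = -0.09, σ = 0.03

For Normal(μ,σ), the p-quantile is μ + z_p·σ. Here z_{0.04} = -1.751, z_{0.7} = 0.5244.
So -0.13 = μ − 1.751σ and -0.073 = μ + 0.5244σ.
Subtracting: σ = (-0.073 − -0.13)/(0.5244 − (-1.751)) = 0.03.
Then μ = -0.13 − (-1.751)·0.03 = -0.09.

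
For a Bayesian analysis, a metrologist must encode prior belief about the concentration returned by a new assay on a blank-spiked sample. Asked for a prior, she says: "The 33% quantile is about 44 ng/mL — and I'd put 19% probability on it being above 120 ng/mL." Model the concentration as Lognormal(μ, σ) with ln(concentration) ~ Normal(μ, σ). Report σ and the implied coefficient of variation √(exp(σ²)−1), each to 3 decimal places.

If T ~ Lognormal(μ,σ) then ln T ~ Normal(μ,σ), so the p-quantile of ln T is μ + z_p·σ.
ln(44) = 3.784 and ln(120) = 4.787; z_{0.33} = -0.4399, z_{0.81} = 0.8779.
σ = (4.787 − 3.784)/(0.8779 − (-0.4399)) = 0.761.
μ = 3.784 − (-0.4399)·0.761 = 4.119.
CV = √(exp(σ²)−1) = √(exp(0.5796)−1) = 0.886.

σ ≈ 0.761, CV ≈ 0.886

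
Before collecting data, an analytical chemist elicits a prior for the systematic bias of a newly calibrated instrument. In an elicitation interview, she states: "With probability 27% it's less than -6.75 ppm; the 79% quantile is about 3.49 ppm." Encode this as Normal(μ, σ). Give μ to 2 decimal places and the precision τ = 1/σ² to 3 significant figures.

The p-quantile of Normal(μ,σ) is μ + z_p·σ, with z_{0.27} = -0.6128 and z_{0.79} = 0.8064.
Eliminate σ: μ = (z₂·x₁ − z₁·x₂)/(z₂ − z₁) = (0.8064·-6.75 − (-0.6128)·3.49)/1.419 = -2.33.
Then σ = (x₂ − x₁)/(z₂ − z₁) = (3.49 − -6.75)/1.419 = 7.22.
Precision τ = 1/σ² = 1/7.215² = 0.0192.

μ = -2.33, τ = 0.0192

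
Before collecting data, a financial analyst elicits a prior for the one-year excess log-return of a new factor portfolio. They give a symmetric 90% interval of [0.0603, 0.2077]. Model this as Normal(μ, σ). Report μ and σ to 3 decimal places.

A symmetric 90% interval runs μ ± z·σ with z = 1.645.
Half-width = 0.0737, so σ = 0.0737/1.645 = 0.045.
μ is the interval midpoint, 0.134.

μ = 0.134, σ = 0.045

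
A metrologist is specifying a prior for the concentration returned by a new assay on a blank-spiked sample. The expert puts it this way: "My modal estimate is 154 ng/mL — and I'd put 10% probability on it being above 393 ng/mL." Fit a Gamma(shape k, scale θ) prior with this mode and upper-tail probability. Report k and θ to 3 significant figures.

k ≈ 3.19, θ ≈ 70.4

Gamma(k,θ) with k>1 has mode (k−1)θ, so θ = 154/(k−1).
Need P(X < 393) = 0.9 with θ tied to k this way. Start at k = 2, θ = 154: P(X<393) ≈ 0.723.
Too low — raise k to concentrate. Iterating converges to k ≈ 3.19.
Then θ = 154/(3.19−1) ≈ 70.4.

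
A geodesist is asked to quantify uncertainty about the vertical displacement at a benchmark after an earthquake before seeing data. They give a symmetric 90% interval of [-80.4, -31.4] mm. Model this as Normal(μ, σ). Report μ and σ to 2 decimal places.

μ = -55.90, σ = 14.89

A symmetric 90% interval runs μ ± z·σ with z = 1.645.
Half-width = 24.5, so σ = 24.5/1.645 = 14.89.
μ is the interval midpoint, -55.90.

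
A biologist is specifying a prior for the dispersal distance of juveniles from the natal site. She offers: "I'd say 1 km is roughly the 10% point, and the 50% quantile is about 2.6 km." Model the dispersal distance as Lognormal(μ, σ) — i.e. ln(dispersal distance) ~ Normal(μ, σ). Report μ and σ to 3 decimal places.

If T ~ Lognormal(μ,σ) then ln T ~ Normal(μ,σ), so the p-quantile of ln T is μ + z_p·σ.
ln(1) = 0 and ln(2.6) = 0.9555; z_{0.1} = -1.282, z_{0.5} = 0.
σ = (0.9555 − 0)/(0 − (-1.282)) = 0.746.
μ = 0 − (-1.282)·0.746 = 0.956.

μ ≈ 0.956, σ ≈ 0.746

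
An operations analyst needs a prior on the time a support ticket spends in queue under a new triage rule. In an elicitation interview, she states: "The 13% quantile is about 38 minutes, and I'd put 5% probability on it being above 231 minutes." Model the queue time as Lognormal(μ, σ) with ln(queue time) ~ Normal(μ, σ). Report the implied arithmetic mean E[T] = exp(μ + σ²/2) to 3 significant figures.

If T ~ Lognormal(μ,σ) then ln T ~ Normal(μ,σ), so the p-quantile of ln T is μ + z_p·σ.
ln(38) = 3.638 and ln(231) = 5.442; z_{0.13} = -1.126, z_{0.95} = 1.645.
σ = (5.442 − 3.638)/(1.645 − (-1.126)) = 0.651.
μ = 3.638 − (-1.126)·0.651 = 4.371.
E[T] = exp(μ + σ²/2) = exp(4.371 + 0.2121) = 97.8 minutes.

E[T] ≈ 97.8 minutes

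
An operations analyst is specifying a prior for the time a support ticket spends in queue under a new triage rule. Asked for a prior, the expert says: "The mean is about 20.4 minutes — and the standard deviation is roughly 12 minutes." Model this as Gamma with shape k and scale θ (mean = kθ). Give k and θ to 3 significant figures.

k ≈ 2.89, θ ≈ 7.06

For Gamma(k, scale θ): mean = kθ, variance = kθ², so CV = 1/√k.
CV = SD/mean = 12/20.4 = 0.5882, hence k = 1/CV² = 2.89.
Then θ = mean/k = 20.4/2.89 = 7.06.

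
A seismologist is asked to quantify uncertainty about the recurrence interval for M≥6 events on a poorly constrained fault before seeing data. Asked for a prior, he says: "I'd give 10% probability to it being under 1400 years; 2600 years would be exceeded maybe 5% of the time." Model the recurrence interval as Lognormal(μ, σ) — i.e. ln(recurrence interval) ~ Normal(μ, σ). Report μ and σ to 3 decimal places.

μ ≈ 7.515, σ ≈ 0.212

If T ~ Lognormal(μ,σ) then ln T ~ Normal(μ,σ), so the p-quantile of ln T is μ + z_p·σ.
ln(1400) = 7.244 and ln(2600) = 7.863; z_{0.1} = -1.282, z_{0.95} = 1.645.
σ = (7.863 − 7.244)/(1.645 − (-1.282)) = 0.212.
μ = 7.244 − (-1.282)·0.212 = 7.515.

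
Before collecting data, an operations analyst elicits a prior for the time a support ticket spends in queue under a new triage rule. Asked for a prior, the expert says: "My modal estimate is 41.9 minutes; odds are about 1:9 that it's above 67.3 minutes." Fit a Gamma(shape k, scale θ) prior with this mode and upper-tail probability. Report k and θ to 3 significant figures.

Gamma(k,θ) with k>1 has mode (k−1)θ, so θ = 41.9/(k−1).
Need P(X < 67.3) = 0.9 with θ tied to k this way. Start at k = 2, θ = 41.9: P(X<67.3) ≈ 0.477.
Too low — raise k to concentrate. Iterating converges to k ≈ 9.37.
Then θ = 41.9/(9.37−1) ≈ 5.01.

k ≈ 9.37, θ ≈ 5.01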